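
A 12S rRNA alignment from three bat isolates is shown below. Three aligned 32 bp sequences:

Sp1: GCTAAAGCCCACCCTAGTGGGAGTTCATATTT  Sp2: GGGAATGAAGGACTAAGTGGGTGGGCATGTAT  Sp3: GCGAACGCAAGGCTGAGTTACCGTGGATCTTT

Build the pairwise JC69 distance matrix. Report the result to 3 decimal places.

Sp1–Sp2: 15/32 sites differ → p = 0.46875, d = −0.75 ln(1 − 0.625) = 0.735622 ≈ 0.736.
Sp1–Sp3: 15/32 sites differ → p = 0.46875, d = −0.75 ln(1 − 0.625) = 0.735622 ≈ 0.736.
Sp2–Sp3: 14/32 sites differ → p = 0.4375, d = −0.75 ln(1 − 0.583333) = 0.656601 ≈ 0.657.

d(Sp1,Sp2) = 0.736, d(Sp1,Sp3) = 0.736, d(Sp2,Sp3) = 0.657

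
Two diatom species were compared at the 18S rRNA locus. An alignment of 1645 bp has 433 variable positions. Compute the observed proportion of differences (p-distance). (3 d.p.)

0.263

p = 433/1645 = 0.263221… ≈ 0.263 (to 3 d.p.).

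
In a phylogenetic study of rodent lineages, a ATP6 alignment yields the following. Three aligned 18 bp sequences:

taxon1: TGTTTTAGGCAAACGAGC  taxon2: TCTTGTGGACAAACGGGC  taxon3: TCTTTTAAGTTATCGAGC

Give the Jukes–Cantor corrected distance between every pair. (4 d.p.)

d(taxon1,taxon2) = 0.3470, d(taxon1,taxon3) = 0.3470, d(taxon2,taxon3) = 0.6735

taxon1–taxon2: 5/18 sites differ → p ≈ 0.277778, d = −0.75 ln(1 − 0.370371) = 0.346968 ≈ 0.3470.
taxon1–taxon3: 5/18 sites differ → p ≈ 0.277778, d = −0.75 ln(1 − 0.370371) = 0.346968 ≈ 0.3470.
taxon2–taxon3: 8/18 sites differ → p ≈ 0.444444, d = −0.75 ln(1 − 0.592592) = 0.673455 ≈ 0.6735.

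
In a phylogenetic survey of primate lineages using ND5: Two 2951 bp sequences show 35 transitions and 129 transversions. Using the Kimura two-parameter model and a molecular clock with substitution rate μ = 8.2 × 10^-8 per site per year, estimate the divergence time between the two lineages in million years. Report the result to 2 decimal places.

P = 35/2951 ≈ 0.01186 and Q = 129/2951 ≈ 0.043714.
Under the Kimura two-parameter model, d = −½ ln(1 − 2P − Q) − ¼ ln(1 − 2Q).
1 − 2P − Q = 0.932566, giving −½ ln(0.932566) = 0.034908.
1 − 2Q = 0.912572, giving −¼ ln(0.912572) = 0.022872.
d = 0.034908 + 0.022872 = 0.057780.
Under a molecular clock d = 2μt, so t = d/(2μ) = 0.057780 / (2 × 8.2 × 10^-8) = 0.35 million years.

0.35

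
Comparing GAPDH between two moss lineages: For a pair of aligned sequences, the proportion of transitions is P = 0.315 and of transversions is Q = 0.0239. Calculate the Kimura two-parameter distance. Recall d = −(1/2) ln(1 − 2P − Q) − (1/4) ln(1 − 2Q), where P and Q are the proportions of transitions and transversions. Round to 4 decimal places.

0.5428

Under the Kimura two-parameter model, d = −½ ln(1 − 2P − Q) − ¼ ln(1 − 2Q).
1 − 2P − Q = 0.3461, giving −½ ln(0.3461) = 0.530514.
1 − 2Q = 0.9522, giving −¼ ln(0.9522) = 0.012245.
d = 0.530514 + 0.012245 = 0.542759.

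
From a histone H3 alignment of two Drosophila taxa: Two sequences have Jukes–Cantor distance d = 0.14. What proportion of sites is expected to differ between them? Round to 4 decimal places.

p = (3/4)(1 − e^(−4d/3)) = 0.75 × (1 − e^(-0.186667)) = 0.75 × (1 − 0.829720) = 0.127710.

0.1277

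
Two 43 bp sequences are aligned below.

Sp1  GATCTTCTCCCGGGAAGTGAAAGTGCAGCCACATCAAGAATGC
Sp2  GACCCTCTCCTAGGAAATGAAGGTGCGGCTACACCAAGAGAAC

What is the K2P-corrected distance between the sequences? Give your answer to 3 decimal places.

Of 43 sites, 11 differences are transitions and 1 are transversions, so P = 11/43 ≈ 0.255814 and Q = 1/43 ≈ 0.023256.
Under the Kimura two-parameter model, d = −½ ln(1 − 2P − Q) − ¼ ln(1 − 2Q).
1 − 2P − Q = 0.465116, giving −½ ln(0.465116) = 0.382734.
1 − 2Q = 0.953488, giving −¼ ln(0.953488) = 0.011907.
d = 0.382734 + 0.011907 = 0.394641.

0.395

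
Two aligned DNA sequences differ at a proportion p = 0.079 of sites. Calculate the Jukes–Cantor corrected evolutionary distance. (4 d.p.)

d = −(3/4) ln(1 − 4p/3) = −0.75 ln(1 − 0.105333) = −0.75 ln(0.894667)
  = −0.75 × (-0.111304) = 0.083478 substitutions/site.

0.0835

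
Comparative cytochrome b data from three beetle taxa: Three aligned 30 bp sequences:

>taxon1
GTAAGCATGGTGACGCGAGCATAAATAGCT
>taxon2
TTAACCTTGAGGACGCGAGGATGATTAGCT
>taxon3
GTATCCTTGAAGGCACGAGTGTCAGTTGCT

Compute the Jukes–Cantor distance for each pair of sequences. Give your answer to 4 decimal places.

taxon1–taxon2: 8/30 sites differ → p ≈ 0.266667, d = −0.75 ln(1 − 0.355556) = 0.329526 ≈ 0.3295.
taxon1–taxon3: 12/30 sites differ → p = 0.4, d = −0.75 ln(1 − 0.533333) = 0.571605 ≈ 0.5716.
taxon2–taxon3: 10/30 sites differ → p ≈ 0.333333, d = −0.75 ln(1 − 0.444444) = 0.440839 ≈ 0.4408.

d(taxon1,taxon2) = 0.3295, d(taxon1,taxon3) = 0.5716, d(taxon2,taxon3) = 0.4408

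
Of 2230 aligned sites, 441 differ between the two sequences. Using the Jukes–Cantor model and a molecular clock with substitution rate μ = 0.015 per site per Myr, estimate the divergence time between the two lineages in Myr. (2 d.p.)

p = 441/2230 ≈ 0.197758.
d = −(3/4) ln(1 − 4p/3) = −0.75 ln(1 − 0.263677) = −0.75 ln(0.736323)
  = −0.75 × (-0.306086) = 0.229565 substitutions/site.
Under a molecular clock d = 2μt, so t = d/(2μ) = 0.229565 / (2 × 0.015) = 7.65 Myr.

7.65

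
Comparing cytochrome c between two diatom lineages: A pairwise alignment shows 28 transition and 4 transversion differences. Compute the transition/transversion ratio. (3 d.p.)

R = 28/4 = 7.000.

7.000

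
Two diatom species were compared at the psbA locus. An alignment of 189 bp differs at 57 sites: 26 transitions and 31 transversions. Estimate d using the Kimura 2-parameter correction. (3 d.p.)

P = 26/189 ≈ 0.137566 and Q = 31/189 ≈ 0.164021.
Under the Kimura two-parameter model, d = −½ ln(1 − 2P − Q) − ¼ ln(1 − 2Q).
1 − 2P − Q = 0.560847, giving −½ ln(0.560847) = 0.289154.
1 − 2Q = 0.671958, giving −¼ ln(0.671958) = 0.099390.
d = 0.289154 + 0.099390 = 0.388544.

0.389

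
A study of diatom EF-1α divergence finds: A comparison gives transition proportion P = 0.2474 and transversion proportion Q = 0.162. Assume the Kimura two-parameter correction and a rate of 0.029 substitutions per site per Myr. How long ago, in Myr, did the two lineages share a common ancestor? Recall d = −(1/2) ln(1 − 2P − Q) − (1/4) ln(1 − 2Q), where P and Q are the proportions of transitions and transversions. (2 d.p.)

10.91

Under the Kimura two-parameter model, d = −½ ln(1 − 2P − Q) − ¼ ln(1 − 2Q).
1 − 2P − Q = 0.3432, giving −½ ln(0.3432) = 0.534721.
1 − 2Q = 0.676, giving −¼ ln(0.676) = 0.097891.
d = 0.534721 + 0.097891 = 0.632612.
Under a molecular clock d = 2μt, so t = d/(2μ) = 0.632612 / (2 × 0.029) = 10.91 Myr.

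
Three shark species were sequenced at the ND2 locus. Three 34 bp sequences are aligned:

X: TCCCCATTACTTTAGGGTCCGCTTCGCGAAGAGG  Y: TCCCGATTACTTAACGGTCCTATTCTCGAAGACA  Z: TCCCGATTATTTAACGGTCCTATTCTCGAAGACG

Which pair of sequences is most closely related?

Y and Z

X–Y: 8/34 differ, p = 0.235, d = 0.282.
X–Z: 8/34 differ, p = 0.235, d = 0.282.
Y–Z: 2/34 differ, p = 0.059, d = 0.061.
The smallest distance is between Y and Z.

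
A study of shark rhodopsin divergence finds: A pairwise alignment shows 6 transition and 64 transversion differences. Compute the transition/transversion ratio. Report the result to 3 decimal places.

0.094

R = 6/64 = 0.09375 ≈ 0.094 (to 3 d.p.).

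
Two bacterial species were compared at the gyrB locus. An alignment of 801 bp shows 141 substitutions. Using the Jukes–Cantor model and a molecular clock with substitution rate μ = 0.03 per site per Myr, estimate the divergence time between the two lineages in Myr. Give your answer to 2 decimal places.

3.34

p = 141/801 ≈ 0.17603.
d = −(3/4) ln(1 − 4p/3) = −0.75 ln(1 − 0.234707) = −0.75 ln(0.765293)
  = −0.75 × (-0.267497) = 0.200623 substitutions/site.
Under a molecular clock d = 2μt, so t = d/(2μ) = 0.200623 / (2 × 0.03) = 3.34 Myr.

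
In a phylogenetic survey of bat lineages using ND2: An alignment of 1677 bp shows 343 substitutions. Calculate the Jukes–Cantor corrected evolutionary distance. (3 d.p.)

0.239

p = 343/1677 ≈ 0.204532.
d = −(3/4) ln(1 − 4p/3) = −0.75 ln(1 − 0.272709) = −0.75 ln(0.727291)
  = −0.75 × (-0.318429) = 0.238822 substitutions/site.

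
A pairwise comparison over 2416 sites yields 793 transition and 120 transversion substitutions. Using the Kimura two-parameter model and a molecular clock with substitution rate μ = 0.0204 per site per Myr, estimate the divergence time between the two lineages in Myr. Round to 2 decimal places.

P = 793/2416 ≈ 0.328228 and Q = 120/2416 ≈ 0.049669.
Under the Kimura two-parameter model, d = −½ ln(1 − 2P − Q) − ¼ ln(1 − 2Q).
1 − 2P − Q = 0.293875, giving −½ ln(0.293875) = 0.612300.
1 − 2Q = 0.900662, giving −¼ ln(0.900662) = 0.026156.
d = 0.612300 + 0.026156 = 0.638456.
Under a molecular clock d = 2μt, so t = d/(2μ) = 0.638456 / (2 × 0.0204) = 15.65 Myr.

15.65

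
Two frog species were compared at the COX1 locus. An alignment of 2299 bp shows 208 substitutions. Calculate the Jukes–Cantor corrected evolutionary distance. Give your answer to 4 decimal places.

0.0964

p = 208/2299 ≈ 0.090474.
d = −(3/4) ln(1 − 4p/3) = −0.75 ln(1 − 0.120632) = −0.75 ln(0.879368)
  = −0.75 × (-0.128552) = 0.096414 substitutions/site.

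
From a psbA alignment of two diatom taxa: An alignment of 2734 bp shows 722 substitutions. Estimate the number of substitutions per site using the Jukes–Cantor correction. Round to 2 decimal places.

p = 722/2734 ≈ 0.264082.
d = −(3/4) ln(1 − 4p/3) = −0.75 ln(1 − 0.352109) = −0.75 ln(0.647891)
  = −0.75 × (-0.434033) = 0.325525 substitutions/site.

0.33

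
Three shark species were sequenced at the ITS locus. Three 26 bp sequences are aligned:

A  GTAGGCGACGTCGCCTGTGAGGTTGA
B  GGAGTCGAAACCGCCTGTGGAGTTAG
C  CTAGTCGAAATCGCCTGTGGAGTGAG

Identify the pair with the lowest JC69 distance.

A–B: 9/26 differ, p = 0.346, d = 0.464.
A–C: 9/26 differ, p = 0.346, d = 0.464.
B–C: 4/26 differ, p = 0.154, d = 0.172.
The smallest distance is between B and C.

B and C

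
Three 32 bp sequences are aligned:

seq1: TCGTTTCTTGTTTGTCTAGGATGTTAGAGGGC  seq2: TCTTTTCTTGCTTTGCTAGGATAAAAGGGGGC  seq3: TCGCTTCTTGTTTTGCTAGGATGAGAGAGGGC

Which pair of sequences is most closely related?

seq1–seq2: 8/32 differ, p = 0.250, d = 0.304.
seq1–seq3: 5/32 differ, p = 0.156, d = 0.175.
seq2–seq3: 6/32 differ, p = 0.188, d = 0.216.
The smallest distance is between seq1 and seq3.

seq1 and seq3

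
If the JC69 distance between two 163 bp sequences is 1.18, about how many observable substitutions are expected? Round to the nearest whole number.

97

Invert JC69: p = (3/4)(1 − e^(−4d/3)) = 0.75 × (1 − e^(-1.573333)) = 0.75 × (1 − 0.207353) = 0.594485.
Expected differing sites = pL ≈ 0.594485 × 163 = 96.901055 ≈ 97.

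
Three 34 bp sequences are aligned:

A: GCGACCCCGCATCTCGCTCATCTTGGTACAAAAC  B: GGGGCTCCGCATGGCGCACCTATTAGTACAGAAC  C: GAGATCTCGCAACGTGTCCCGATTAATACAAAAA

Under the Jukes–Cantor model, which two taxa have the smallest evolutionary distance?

A–B: 10/34 differ, p = 0.294, d = 0.373.
A–C: 14/34 differ, p = 0.412, d = 0.597.
B–C: 14/34 differ, p = 0.412, d = 0.597.
The smallest distance is between A and B.

A and B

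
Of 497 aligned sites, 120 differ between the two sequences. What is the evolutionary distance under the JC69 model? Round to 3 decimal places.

0.291

p = 120/497 ≈ 0.241449.
d = −(3/4) ln(1 − 4p/3) = −0.75 ln(1 − 0.321932) = −0.75 ln(0.678068)
  = −0.75 × (-0.388508) = 0.291381 substitutions/site.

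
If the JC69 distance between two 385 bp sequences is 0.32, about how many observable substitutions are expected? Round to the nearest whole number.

Invert JC69: p = (3/4)(1 − e^(−4d/3)) = 0.75 × (1 − e^(-0.426667)) = 0.75 × (1 − 0.652681) = 0.260489.
Expected differing sites = pL ≈ 0.260489 × 385 = 100.288265 ≈ 100.

100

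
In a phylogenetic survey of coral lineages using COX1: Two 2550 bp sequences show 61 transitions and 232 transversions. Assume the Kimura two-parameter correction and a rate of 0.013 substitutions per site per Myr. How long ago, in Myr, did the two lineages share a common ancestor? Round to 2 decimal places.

P = 61/2550 ≈ 0.023922 and Q = 232/2550 ≈ 0.09098.
Under the Kimura two-parameter model, d = −½ ln(1 − 2P − Q) − ¼ ln(1 − 2Q).
1 − 2P − Q = 0.861176, giving −½ ln(0.861176) = 0.074728.
1 − 2Q = 0.81804, giving −¼ ln(0.81804) = 0.050211.
d = 0.074728 + 0.050211 = 0.124939.
Under a molecular clock d = 2μt, so t = d/(2μ) = 0.124939 / (2 × 0.013) = 4.81 Myr.

4.81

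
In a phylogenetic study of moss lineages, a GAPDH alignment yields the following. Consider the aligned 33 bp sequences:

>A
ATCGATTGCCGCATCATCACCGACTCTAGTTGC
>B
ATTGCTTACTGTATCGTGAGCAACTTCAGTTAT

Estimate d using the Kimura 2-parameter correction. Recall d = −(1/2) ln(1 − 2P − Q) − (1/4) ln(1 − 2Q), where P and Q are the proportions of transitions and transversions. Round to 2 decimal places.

0.65

Of 33 sites, 10 differences are transitions and 3 are transversions, so P = 10/33 ≈ 0.30303 and Q = 3/33 ≈ 0.090909.
Under the Kimura two-parameter model, d = −½ ln(1 − 2P − Q) − ¼ ln(1 − 2Q).
1 − 2P − Q = 0.303031, giving −½ ln(0.303031) = 0.596960.
1 − 2Q = 0.818182, giving −¼ ln(0.818182) = 0.050168.
d = 0.596960 + 0.050168 = 0.647128.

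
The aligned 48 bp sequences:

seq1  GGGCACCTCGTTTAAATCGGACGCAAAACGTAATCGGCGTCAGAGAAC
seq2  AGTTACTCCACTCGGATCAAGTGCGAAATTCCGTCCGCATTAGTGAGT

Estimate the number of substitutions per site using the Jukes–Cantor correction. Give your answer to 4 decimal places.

The sequences differ at 26 of 48 sites, so p = 26/48 ≈ 0.541667.
d = −(3/4) ln(1 − 4p/3) = −0.75 ln(1 − 0.722223) = −0.75 ln(0.277777)
  = −0.75 × (-1.280937) = 0.960703 substitutions/site.

0.9607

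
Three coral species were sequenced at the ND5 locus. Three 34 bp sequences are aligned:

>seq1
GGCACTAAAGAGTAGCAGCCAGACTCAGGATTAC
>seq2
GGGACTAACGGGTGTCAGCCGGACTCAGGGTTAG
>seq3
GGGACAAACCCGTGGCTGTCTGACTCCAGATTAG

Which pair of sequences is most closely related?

seq1–seq2: 8/34 differ, p = 0.235, d = 0.282.
seq1–seq3: 12/34 differ, p = 0.353, d = 0.477.
seq2–seq3: 10/34 differ, p = 0.294, d = 0.373.
The smallest distance is between seq1 and seq2.

seq1 and seq2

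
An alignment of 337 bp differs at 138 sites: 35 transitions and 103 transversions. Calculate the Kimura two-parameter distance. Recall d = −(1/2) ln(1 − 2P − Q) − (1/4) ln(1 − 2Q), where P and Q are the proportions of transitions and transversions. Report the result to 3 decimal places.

P = 35/337 ≈ 0.103858 and Q = 103/337 ≈ 0.305638.
Under the Kimura two-parameter model, d = −½ ln(1 − 2P − Q) − ¼ ln(1 − 2Q).
1 − 2P − Q = 0.486646, giving −½ ln(0.486646) = 0.360109.
1 − 2Q = 0.388724, giving −¼ ln(0.388724) = 0.236221.
d = 0.360109 + 0.236221 = 0.596330.

0.596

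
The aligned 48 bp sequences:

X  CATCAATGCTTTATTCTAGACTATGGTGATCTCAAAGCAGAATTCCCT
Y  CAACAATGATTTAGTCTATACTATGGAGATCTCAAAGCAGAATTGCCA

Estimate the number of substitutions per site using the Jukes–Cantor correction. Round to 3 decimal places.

The sequences differ at 7 of 48 sites (3, 9, 14, 19, 27, 45, 48), so p = 7/48 ≈ 0.145833.
d = −(3/4) ln(1 − 4p/3) = −0.75 ln(1 − 0.194444) = −0.75 ln(0.805556)
  = −0.75 × (-0.216223) = 0.162167 substitutions/site.

0.162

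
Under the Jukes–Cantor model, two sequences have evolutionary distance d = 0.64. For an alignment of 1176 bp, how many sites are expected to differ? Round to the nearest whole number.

Invert JC69: p = (3/4)(1 − e^(−4d/3)) = 0.75 × (1 − e^(-0.853333)) = 0.75 × (1 − 0.425993) = 0.430505.
Expected differing sites = pL ≈ 0.430505 × 1176 = 506.27388 ≈ 506.

506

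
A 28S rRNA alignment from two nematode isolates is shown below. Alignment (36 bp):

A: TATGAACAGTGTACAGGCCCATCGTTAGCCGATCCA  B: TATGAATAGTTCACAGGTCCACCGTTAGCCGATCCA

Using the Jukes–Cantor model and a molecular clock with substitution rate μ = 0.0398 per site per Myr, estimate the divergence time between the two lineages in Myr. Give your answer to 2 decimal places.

1.93

The sequences differ at 5 of 36 sites (7, 11, 12, 18, 22), so p = 5/36 ≈ 0.138889.
d = −(3/4) ln(1 − 4p/3) = −0.75 ln(1 − 0.185185) = −0.75 ln(0.814815)
  = −0.75 × (-0.204794) = 0.153596 substitutions/site.
Under a molecular clock d = 2μt, so t = d/(2μ) = 0.153596 / (2 × 0.0398) = 1.93 Myr.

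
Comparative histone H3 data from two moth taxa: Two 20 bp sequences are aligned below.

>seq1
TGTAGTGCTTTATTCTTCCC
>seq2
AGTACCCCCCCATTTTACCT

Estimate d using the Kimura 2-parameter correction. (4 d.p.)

0.9324

Of 20 sites, 6 differences are transitions and 4 are transversions, so P = 6/20 = 0.3 and Q = 4/20 = 0.2.
Under the Kimura two-parameter model, d = −½ ln(1 − 2P − Q) − ¼ ln(1 − 2Q).
1 − 2P − Q = 0.2, giving −½ ln(0.2) = 0.804719.
1 − 2Q = 0.6, giving −¼ ln(0.6) = 0.127706.
d = 0.804719 + 0.127706 = 0.932425.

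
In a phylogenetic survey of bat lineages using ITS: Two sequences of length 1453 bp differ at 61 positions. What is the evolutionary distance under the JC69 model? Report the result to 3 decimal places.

p = 61/1453 ≈ 0.041982.
d = −(3/4) ln(1 − 4p/3) = −0.75 ln(1 − 0.055976) = −0.75 ln(0.944024)
  = −0.75 × (-0.057604) = 0.043203 substitutions/site.

0.043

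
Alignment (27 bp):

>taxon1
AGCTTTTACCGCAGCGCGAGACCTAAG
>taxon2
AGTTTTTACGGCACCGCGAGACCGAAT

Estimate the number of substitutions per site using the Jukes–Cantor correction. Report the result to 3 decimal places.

0.213

The sequences differ at 5 of 27 sites (3, 10, 14, 24, 27), so p = 5/27 ≈ 0.185185.
d = −(3/4) ln(1 − 4p/3) = −0.75 ln(1 − 0.246913) = −0.75 ln(0.753087)
  = −0.75 × (-0.283575) = 0.212681 substitutions/site.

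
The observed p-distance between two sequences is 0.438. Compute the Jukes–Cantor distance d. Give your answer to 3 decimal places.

d = −(3/4) ln(1 − 4p/3) = −0.75 ln(1 − 0.584) = −0.75 ln(0.416)
  = −0.75 × (-0.877070) = 0.657803 substitutions/site.

0.658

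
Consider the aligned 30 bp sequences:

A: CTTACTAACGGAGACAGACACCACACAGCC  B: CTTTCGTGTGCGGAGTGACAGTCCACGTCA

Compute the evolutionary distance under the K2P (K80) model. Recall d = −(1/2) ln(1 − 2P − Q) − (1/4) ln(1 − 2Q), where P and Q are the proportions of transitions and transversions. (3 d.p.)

0.824

Of 30 sites, 5 differences are transitions and 10 are transversions, so P = 5/30 ≈ 0.166667 and Q = 10/30 ≈ 0.333333.
Under the Kimura two-parameter model, d = −½ ln(1 − 2P − Q) − ¼ ln(1 − 2Q).
1 − 2P − Q = 0.333333, giving −½ ln(0.333333) = 0.549307.
1 − 2Q = 0.333334, giving −¼ ln(0.333334) = 0.274653.
d = 0.549307 + 0.274653 = 0.823960.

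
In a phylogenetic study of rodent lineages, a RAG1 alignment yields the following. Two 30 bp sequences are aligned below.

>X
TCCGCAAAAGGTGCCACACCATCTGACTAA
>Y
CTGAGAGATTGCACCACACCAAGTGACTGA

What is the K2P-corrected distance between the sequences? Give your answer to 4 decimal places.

0.6770

Of 30 sites, 7 differences are transitions and 6 are transversions, so P = 7/30 ≈ 0.233333 and Q = 6/30 = 0.2.
Under the Kimura two-parameter model, d = −½ ln(1 − 2P − Q) − ¼ ln(1 − 2Q).
1 − 2P − Q = 0.333334, giving −½ ln(0.333334) = 0.549305.
1 − 2Q = 0.6, giving −¼ ln(0.6) = 0.127706.
d = 0.549305 + 0.127706 = 0.677011.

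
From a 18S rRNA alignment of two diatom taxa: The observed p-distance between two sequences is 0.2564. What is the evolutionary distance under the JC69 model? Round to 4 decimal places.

d = −(3/4) ln(1 − 4p/3) = −0.75 ln(1 − 0.341867) = −0.75 ln(0.658133)
  = −0.75 × (-0.418348) = 0.313761 substitutions/site.

0.3138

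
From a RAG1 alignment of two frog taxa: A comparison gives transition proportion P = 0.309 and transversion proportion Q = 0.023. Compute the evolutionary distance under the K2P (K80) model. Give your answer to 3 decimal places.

0.524

Under the Kimura two-parameter model, d = −½ ln(1 − 2P − Q) − ¼ ln(1 − 2Q).
1 − 2P − Q = 0.359, giving −½ ln(0.359) = 0.512216.
1 − 2Q = 0.954, giving −¼ ln(0.954) = 0.011773.
d = 0.512216 + 0.011773 = 0.523989.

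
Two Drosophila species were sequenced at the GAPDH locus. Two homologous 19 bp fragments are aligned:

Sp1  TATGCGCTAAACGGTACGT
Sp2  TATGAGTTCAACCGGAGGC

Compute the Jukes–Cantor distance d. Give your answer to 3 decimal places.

The sequences differ at 7 of 19 sites (5, 7, 9, 13, 15, 17, 19), so p = 7/19 ≈ 0.368421.
d = −(3/4) ln(1 − 4p/3) = −0.75 ln(1 − 0.491228) = −0.75 ln(0.508772)
  = −0.75 × (-0.675755) = 0.506816 substitutions/site.

0.507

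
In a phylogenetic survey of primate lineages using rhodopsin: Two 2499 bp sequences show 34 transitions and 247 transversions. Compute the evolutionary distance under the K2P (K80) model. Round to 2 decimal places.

0.12

P = 34/2499 ≈ 0.013605 and Q = 247/2499 ≈ 0.09884.
Under the Kimura two-parameter model, d = −½ ln(1 − 2P − Q) − ¼ ln(1 − 2Q).
1 − 2P − Q = 0.87395, giving −½ ln(0.87395) = 0.067366.
1 − 2Q = 0.80232, giving −¼ ln(0.80232) = 0.055062.
d = 0.067366 + 0.055062 = 0.122428.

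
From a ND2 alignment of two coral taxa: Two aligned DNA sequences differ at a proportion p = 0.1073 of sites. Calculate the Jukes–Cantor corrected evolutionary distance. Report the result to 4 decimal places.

0.1158

d = −(3/4) ln(1 − 4p/3) = −0.75 ln(1 − 0.143067) = −0.75 ln(0.856933)
  = −0.75 × (-0.154396) = 0.115797 substitutions/site.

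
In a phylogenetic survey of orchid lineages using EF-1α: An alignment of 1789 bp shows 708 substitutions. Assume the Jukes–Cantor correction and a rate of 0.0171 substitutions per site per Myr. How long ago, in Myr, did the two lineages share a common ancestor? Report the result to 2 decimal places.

p = 708/1789 ≈ 0.395752.
d = −(3/4) ln(1 − 4p/3) = −0.75 ln(1 − 0.527669) = −0.75 ln(0.472331)
  = −0.75 × (-0.750075) = 0.562556 substitutions/site.
Under a molecular clock d = 2μt, so t = d/(2μ) = 0.562556 / (2 × 0.0171) = 16.45 Myr.

16.45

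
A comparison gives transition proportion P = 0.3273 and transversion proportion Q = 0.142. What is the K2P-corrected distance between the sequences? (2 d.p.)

Under the Kimura two-parameter model, d = −½ ln(1 − 2P − Q) − ¼ ln(1 − 2Q).
1 − 2P − Q = 0.2034, giving −½ ln(0.2034) = 0.796290.
1 − 2Q = 0.716, giving −¼ ln(0.716) = 0.083519.
d = 0.796290 + 0.083519 = 0.879809.

0.88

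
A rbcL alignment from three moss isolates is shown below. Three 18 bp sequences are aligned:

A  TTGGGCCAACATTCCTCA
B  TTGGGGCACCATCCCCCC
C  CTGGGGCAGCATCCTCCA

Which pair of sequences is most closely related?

B and C

A–B: 5/18 differ, p = 0.278, d = 0.347.
A–C: 6/18 differ, p = 0.333, d = 0.441.
B–C: 4/18 differ, p = 0.222, d = 0.264.
The smallest distance is between B and C.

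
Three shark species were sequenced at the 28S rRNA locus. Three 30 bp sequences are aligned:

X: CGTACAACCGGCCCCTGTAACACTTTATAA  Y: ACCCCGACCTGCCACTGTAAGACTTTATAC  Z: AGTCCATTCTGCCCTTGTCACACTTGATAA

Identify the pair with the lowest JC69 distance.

X–Y: 9/30 differ, p = 0.300, d = 0.383.
X–Z: 8/30 differ, p = 0.267, d = 0.330.
Y–Z: 11/30 differ, p = 0.367, d = 0.503.
The smallest distance is between X and Z.

X and Z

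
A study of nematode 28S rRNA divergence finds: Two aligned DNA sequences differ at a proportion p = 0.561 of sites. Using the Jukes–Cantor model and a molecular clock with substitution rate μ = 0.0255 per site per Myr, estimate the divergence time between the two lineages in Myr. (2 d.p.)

d = −(3/4) ln(1 − 4p/3) = −0.75 ln(1 − 0.748) = −0.75 ln(0.252)
  = −0.75 × (-1.378326) = 1.033745 substitutions/site.
Under a molecular clock d = 2μt, so t = d/(2μ) = 1.033745 / (2 × 0.0255) = 20.27 Myr.

20.27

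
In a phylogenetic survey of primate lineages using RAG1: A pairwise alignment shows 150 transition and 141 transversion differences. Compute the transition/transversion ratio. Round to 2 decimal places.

R = 150/141 = 1.063829… ≈ 1.06 (to 2 d.p.).

1.06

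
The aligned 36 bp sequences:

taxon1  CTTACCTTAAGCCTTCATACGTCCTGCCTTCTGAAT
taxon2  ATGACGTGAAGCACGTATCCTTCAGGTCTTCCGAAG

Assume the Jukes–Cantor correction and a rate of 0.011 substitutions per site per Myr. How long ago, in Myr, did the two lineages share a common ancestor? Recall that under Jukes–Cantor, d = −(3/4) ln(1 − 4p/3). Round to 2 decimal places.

The sequences differ at 15 of 36 sites, so p = 15/36 ≈ 0.416667.
d = −(3/4) ln(1 − 4p/3) = −0.75 ln(1 − 0.555556) = −0.75 ln(0.444444)
  = −0.75 × (-0.810931) = 0.608198 substitutions/site.
Under a molecular clock d = 2μt, so t = d/(2μ) = 0.608198 / (2 × 0.011) = 27.65 Myr.

27.65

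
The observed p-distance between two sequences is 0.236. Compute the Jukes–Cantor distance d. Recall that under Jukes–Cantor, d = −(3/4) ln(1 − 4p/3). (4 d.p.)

0.2834

d = −(3/4) ln(1 − 4p/3) = −0.75 ln(1 − 0.314667) = −0.75 ln(0.685333)
  = −0.75 × (-0.377850) = 0.283388 substitutions/site.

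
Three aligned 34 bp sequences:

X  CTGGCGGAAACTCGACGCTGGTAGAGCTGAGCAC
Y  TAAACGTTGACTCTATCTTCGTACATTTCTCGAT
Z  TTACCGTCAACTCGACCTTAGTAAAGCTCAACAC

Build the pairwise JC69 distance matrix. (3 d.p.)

d(X,Y) = 1.150, d(X,Z) = 0.423, d(Y,Z) = 0.597

X–Y: 20/34 sites differ → p ≈ 0.588235, d = −0.75 ln(1 − 0.784313) = 1.150445 ≈ 1.150.
X–Z: 11/34 sites differ → p ≈ 0.323529, d = −0.75 ln(1 − 0.431372) = 0.423397 ≈ 0.423.
Y–Z: 14/34 sites differ → p ≈ 0.411765, d = −0.75 ln(1 − 0.54902) = 0.597249 ≈ 0.597.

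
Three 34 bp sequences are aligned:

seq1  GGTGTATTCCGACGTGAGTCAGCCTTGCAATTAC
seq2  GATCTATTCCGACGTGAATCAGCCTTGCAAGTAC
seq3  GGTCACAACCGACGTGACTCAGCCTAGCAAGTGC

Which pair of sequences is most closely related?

seq1 and seq2

seq1–seq2: 4/34 differ, p = 0.118, d = 0.128.
seq1–seq3: 9/34 differ, p = 0.265, d = 0.326.
seq2–seq3: 8/34 differ, p = 0.235, d = 0.282.
The smallest distance is between seq1 and seq2.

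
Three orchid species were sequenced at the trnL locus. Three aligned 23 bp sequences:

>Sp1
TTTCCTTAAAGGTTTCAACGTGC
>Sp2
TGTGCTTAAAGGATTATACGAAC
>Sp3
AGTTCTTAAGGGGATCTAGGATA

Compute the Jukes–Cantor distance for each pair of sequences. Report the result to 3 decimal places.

Sp1–Sp2: 7/23 sites differ → p ≈ 0.304348, d = −0.75 ln(1 − 0.405797) = 0.390401 ≈ 0.390.
Sp1–Sp3: 11/23 sites differ → p ≈ 0.478261, d = −0.75 ln(1 − 0.637681) = 0.761423 ≈ 0.761.
Sp2–Sp3: 9/23 sites differ → p ≈ 0.391304, d = −0.75 ln(1 − 0.521739) = 0.553199 ≈ 0.553.

d(Sp1,Sp2) = 0.390, d(Sp1,Sp3) = 0.761, d(Sp2,Sp3) = 0.553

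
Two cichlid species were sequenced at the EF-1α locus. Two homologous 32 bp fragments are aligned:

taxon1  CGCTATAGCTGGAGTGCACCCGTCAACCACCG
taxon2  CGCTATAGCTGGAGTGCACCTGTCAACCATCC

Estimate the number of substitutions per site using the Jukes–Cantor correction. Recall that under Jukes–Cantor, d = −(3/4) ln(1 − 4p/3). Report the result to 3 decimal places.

The sequences differ at 3 of 32 sites (21, 30, 32), so p = 3/32 = 0.09375.
d = −(3/4) ln(1 − 4p/3) = −0.75 ln(1 − 0.125) = −0.75 ln(0.875)
  = −0.75 × (-0.133531) = 0.100148 substitutions/site.

0.100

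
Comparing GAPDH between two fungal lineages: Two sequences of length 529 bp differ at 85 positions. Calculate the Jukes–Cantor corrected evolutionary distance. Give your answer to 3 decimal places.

p = 85/529 ≈ 0.160681.
d = −(3/4) ln(1 − 4p/3) = −0.75 ln(1 − 0.214241) = −0.75 ln(0.785759)
  = −0.75 × (-0.241105) = 0.180829 substitutions/site.

0.181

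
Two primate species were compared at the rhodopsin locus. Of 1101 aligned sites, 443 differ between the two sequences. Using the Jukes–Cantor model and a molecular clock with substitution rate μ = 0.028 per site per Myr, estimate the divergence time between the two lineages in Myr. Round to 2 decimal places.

10.30

p = 443/1101 ≈ 0.402361.
d = −(3/4) ln(1 − 4p/3) = −0.75 ln(1 − 0.536481) = −0.75 ln(0.463519)
  = −0.75 × (-0.768908) = 0.576681 substitutions/site.
Under a molecular clock d = 2μt, so t = d/(2μ) = 0.576681 / (2 × 0.028) = 10.30 Myr.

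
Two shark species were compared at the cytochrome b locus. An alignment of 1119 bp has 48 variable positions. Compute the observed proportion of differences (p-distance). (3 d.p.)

p = 48/1119 = 0.042895… ≈ 0.043 (to 3 d.p.).

0.043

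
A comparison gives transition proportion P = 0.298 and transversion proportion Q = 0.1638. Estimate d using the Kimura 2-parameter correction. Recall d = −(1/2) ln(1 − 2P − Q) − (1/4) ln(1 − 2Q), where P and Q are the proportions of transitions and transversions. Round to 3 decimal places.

0.812

Under the Kimura two-parameter model, d = −½ ln(1 − 2P − Q) − ¼ ln(1 − 2Q).
1 − 2P − Q = 0.2402, giving −½ ln(0.2402) = 0.713142.
1 − 2Q = 0.6724, giving −¼ ln(0.6724) = 0.099225.
d = 0.713142 + 0.099225 = 0.812367.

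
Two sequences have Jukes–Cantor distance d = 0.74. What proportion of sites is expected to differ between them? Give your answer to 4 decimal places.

p = (3/4)(1 − e^(−4d/3)) = 0.75 × (1 − e^(-0.986667)) = 0.75 × (1 − 0.372817) = 0.470387.

0.4704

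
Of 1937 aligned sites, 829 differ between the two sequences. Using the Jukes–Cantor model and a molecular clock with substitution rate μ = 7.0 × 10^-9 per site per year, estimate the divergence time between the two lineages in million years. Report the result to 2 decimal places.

p = 829/1937 ≈ 0.427981.
d = −(3/4) ln(1 − 4p/3) = −0.75 ln(1 − 0.570641) = −0.75 ln(0.429359)
  = −0.75 × (-0.845462) = 0.634097 substitutions/site.
Under a molecular clock d = 2μt, so t = d/(2μ) = 0.634097 / (2 × 7.0 × 10^-9) = 45.29 million years.

45.29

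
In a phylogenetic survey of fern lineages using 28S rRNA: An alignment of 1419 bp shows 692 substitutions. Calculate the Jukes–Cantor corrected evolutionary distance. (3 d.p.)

p = 692/1419 ≈ 0.487667.
d = −(3/4) ln(1 − 4p/3) = −0.75 ln(1 − 0.650223) = −0.75 ln(0.349777)
  = −0.75 × (-1.050459) = 0.787844 substitutions/site.

0.788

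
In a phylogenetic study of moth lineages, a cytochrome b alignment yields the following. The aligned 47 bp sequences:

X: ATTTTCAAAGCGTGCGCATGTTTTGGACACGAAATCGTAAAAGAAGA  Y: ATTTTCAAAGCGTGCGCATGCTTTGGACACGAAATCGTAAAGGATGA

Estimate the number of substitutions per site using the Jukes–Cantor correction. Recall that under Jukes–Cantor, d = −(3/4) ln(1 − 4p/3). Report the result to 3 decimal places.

0.067

The sequences differ at 3 of 47 sites (21, 42, 45), so p = 3/47 ≈ 0.06383.
d = −(3/4) ln(1 − 4p/3) = −0.75 ln(1 − 0.085107) = −0.75 ln(0.914893)
  = −0.75 × (-0.088948) = 0.066711 substitutions/site.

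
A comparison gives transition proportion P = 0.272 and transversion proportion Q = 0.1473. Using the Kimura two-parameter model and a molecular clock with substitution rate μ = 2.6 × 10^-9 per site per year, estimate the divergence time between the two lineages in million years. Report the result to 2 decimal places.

Under the Kimura two-parameter model, d = −½ ln(1 − 2P − Q) − ¼ ln(1 − 2Q).
1 − 2P − Q = 0.3087, giving −½ ln(0.3087) = 0.587693.
1 − 2Q = 0.7054, giving −¼ ln(0.7054) = 0.087248.
d = 0.587693 + 0.087248 = 0.674941.
Under a molecular clock d = 2μt, so t = d/(2μ) = 0.674941 / (2 × 2.6 × 10^-9) = 129.80 million years.

129.80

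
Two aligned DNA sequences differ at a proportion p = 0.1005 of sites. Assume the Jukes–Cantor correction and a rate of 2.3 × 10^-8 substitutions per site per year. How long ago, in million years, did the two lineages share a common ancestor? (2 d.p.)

d = −(3/4) ln(1 − 4p/3) = −0.75 ln(1 − 0.134) = −0.75 ln(0.866)
  = −0.75 × (-0.143870) = 0.107903 substitutions/site.
Under a molecular clock d = 2μt, so t = d/(2μ) = 0.107903 / (2 × 2.3 × 10^-8) = 2.35 million years.

2.35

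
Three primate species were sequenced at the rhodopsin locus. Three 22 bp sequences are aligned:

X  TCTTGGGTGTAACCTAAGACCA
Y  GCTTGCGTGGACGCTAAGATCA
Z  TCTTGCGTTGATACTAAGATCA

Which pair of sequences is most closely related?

X–Y: 6/22 differ, p = 0.273, d = 0.339.
X–Z: 6/22 differ, p = 0.273, d = 0.339.
Y–Z: 4/22 differ, p = 0.182, d = 0.208.
The smallest distance is between Y and Z.

Y and Z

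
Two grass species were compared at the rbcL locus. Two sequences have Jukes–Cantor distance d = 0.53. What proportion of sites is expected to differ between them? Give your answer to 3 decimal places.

p = (3/4)(1 − e^(−4d/3)) = 0.75 × (1 − e^(-0.706667)) = 0.75 × (1 − 0.493286) = 0.380036.

0.380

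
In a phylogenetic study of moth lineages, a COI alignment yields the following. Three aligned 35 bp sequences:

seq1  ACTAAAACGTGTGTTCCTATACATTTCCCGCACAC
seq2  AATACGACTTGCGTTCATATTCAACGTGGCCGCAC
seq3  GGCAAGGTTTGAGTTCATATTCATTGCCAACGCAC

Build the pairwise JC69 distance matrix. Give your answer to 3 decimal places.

d(seq1,seq2) = 0.635, d(seq1,seq3) = 0.572, d(seq2,seq3) = 0.513

seq1–seq2: 15/35 sites differ → p ≈ 0.428571, d = −0.75 ln(1 − 0.571428) = 0.635472 ≈ 0.635.
seq1–seq3: 14/35 sites differ → p = 0.4, d = −0.75 ln(1 − 0.533333) = 0.571605 ≈ 0.572.
seq2–seq3: 13/35 sites differ → p ≈ 0.371429, d = −0.75 ln(1 − 0.495239) = 0.512753 ≈ 0.513.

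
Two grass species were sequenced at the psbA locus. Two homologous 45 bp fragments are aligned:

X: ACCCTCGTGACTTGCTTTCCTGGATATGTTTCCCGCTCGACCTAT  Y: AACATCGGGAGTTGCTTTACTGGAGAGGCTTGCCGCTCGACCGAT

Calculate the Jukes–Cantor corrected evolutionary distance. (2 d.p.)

0.26

The sequences differ at 10 of 45 sites (2, 4, 8, 11, 19, 25, 27, 29, 32, 43), so p = 10/45 ≈ 0.222222.
d = −(3/4) ln(1 − 4p/3) = −0.75 ln(1 − 0.296296) = −0.75 ln(0.703704)
  = −0.75 × (-0.351397) = 0.263548 substitutions/site.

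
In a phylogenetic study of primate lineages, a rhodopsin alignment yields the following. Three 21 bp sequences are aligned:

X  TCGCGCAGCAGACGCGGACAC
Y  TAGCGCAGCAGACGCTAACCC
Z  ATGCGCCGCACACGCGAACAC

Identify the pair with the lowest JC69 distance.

X–Y: 4/21 differ, p = 0.190, d = 0.220.
X–Z: 5/21 differ, p = 0.238, d = 0.286.
Y–Z: 6/21 differ, p = 0.286, d = 0.360.
The smallest distance is between X and Y.

X and Y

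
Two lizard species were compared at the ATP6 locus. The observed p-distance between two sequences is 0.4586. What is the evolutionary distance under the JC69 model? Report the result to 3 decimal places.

d = −(3/4) ln(1 − 4p/3) = −0.75 ln(1 − 0.611467) = −0.75 ln(0.388533)
  = −0.75 × (-0.945377) = 0.709033 substitutions/site.

0.709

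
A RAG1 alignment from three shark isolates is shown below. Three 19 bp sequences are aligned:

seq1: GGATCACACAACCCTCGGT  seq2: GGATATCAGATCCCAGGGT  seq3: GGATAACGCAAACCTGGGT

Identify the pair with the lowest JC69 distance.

seq1–seq2: 6/19 differ, p = 0.316, d = 0.410.
seq1–seq3: 4/19 differ, p = 0.211, d = 0.247.
seq2–seq3: 6/19 differ, p = 0.316, d = 0.410.
The smallest distance is between seq1 and seq3.

seq1 and seq3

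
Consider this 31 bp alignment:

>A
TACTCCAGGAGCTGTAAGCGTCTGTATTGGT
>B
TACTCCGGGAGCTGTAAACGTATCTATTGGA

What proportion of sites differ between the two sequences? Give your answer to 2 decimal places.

0.16

The sequences differ at 5 of 31 positions (sites 7, 18, 22, 24, 31).
p = 5/31 = 0.161290… ≈ 0.16 (to 2 d.p.).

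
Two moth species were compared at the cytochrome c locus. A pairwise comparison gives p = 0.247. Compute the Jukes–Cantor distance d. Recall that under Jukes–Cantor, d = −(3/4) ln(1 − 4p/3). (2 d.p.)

0.30

d = −(3/4) ln(1 − 4p/3) = −0.75 ln(1 − 0.329333) = −0.75 ln(0.670667)
  = −0.75 × (-0.399483) = 0.299612 substitutions/site.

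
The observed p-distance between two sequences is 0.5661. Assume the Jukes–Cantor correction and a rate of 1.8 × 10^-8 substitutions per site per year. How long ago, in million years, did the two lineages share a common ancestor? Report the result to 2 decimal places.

d = −(3/4) ln(1 − 4p/3) = −0.75 ln(1 − 0.7548) = −0.75 ln(0.2452)
  = −0.75 × (-1.405681) = 1.054261 substitutions/site.
Under a molecular clock d = 2μt, so t = d/(2μ) = 1.054261 / (2 × 1.8 × 10^-8) = 29.29 million years.

29.29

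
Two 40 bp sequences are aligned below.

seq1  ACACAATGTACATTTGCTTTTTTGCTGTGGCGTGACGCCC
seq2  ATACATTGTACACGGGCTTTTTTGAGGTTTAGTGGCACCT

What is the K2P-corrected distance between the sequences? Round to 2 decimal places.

0.43

Of 40 sites, 5 differences are transitions and 8 are transversions, so P = 5/40 = 0.125 and Q = 8/40 = 0.2.
Under the Kimura two-parameter model, d = −½ ln(1 − 2P − Q) − ¼ ln(1 − 2Q).
1 − 2P − Q = 0.55, giving −½ ln(0.55) = 0.298919.
1 − 2Q = 0.6, giving −¼ ln(0.6) = 0.127706.
d = 0.298919 + 0.127706 = 0.426625.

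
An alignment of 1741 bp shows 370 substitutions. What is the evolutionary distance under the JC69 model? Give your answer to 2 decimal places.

p = 370/1741 ≈ 0.212522.
d = −(3/4) ln(1 − 4p/3) = −0.75 ln(1 − 0.283363) = −0.75 ln(0.716637)
  = −0.75 × (-0.333186) = 0.249890 substitutions/site.

0.25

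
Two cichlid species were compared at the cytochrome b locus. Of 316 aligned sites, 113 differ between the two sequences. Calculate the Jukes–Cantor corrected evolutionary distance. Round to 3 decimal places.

0.486

p = 113/316 ≈ 0.357595.
d = −(3/4) ln(1 − 4p/3) = −0.75 ln(1 − 0.476793) = −0.75 ln(0.523207)
  = −0.75 × (-0.647778) = 0.485834 substitutions/site.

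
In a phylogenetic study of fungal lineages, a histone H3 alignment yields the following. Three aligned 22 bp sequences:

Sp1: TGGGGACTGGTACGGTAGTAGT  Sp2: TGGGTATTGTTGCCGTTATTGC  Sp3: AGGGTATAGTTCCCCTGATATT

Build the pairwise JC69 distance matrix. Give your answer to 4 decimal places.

Sp1–Sp2: 9/22 sites differ → p ≈ 0.409091, d = −0.75 ln(1 − 0.545455) = 0.591344 ≈ 0.5913.
Sp1–Sp3: 11/22 sites differ → p = 0.5, d = −0.75 ln(1 − 0.666667) = 0.823960 ≈ 0.8240.
Sp2–Sp3: 8/22 sites differ → p ≈ 0.363636, d = −0.75 ln(1 − 0.484848) = 0.497470 ≈ 0.4975.

d(Sp1,Sp2) = 0.5913, d(Sp1,Sp3) = 0.8240, d(Sp2,Sp3) = 0.4975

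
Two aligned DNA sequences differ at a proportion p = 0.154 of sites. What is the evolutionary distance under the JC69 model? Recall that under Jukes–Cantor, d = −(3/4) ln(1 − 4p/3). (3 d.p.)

0.172

d = −(3/4) ln(1 − 4p/3) = −0.75 ln(1 − 0.205333) = −0.75 ln(0.794667)
  = −0.75 × (-0.229832) = 0.172374 substitutions/site.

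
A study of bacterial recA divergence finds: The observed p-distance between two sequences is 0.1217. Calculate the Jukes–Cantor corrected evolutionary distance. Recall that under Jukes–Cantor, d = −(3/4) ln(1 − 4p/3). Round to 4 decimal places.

d = −(3/4) ln(1 − 4p/3) = −0.75 ln(1 − 0.162267) = −0.75 ln(0.837733)
  = −0.75 × (-0.177056) = 0.132792 substitutions/site.

0.1328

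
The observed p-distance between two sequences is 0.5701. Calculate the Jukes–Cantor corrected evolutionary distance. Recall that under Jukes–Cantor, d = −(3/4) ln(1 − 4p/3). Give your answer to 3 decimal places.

1.071

d = −(3/4) ln(1 − 4p/3) = −0.75 ln(1 − 0.760133) = −0.75 ln(0.239867)
  = −0.75 × (-1.427671) = 1.070753 substitutions/site.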